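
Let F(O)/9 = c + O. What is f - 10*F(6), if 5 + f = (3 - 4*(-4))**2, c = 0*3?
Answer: -184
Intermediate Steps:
c = 0
f = 356 (f = -5 + (3 - 4*(-4))**2 = -5 + (3 + 16)**2 = -5 + 19**2 = -5 + 361 = 356)
F(O) = 9*O (F(O) = 9*(0 + O) = 9*O)
f - 10*F(6) = 356 - 90*6 = 356 - 10*54 = 356 - 540 = -184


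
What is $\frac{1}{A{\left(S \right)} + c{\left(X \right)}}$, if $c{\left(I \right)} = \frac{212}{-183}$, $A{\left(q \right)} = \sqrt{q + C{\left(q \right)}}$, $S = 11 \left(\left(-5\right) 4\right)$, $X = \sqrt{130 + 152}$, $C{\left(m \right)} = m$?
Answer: $- \frac{9699}{3695026} - \frac{33489 i \sqrt{110}}{7390052} \approx -0.0026249 - 0.047528 i$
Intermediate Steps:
$X = \sqrt{282} \approx 16.793$
$S = -220$ ($S = 11 \left(-20\right) = -220$)
$A{\left(q \right)} = \sqrt{2} \sqrt{q}$ ($A{\left(q \right)} = \sqrt{q + q} = \sqrt{2 q} = \sqrt{2} \sqrt{q}$)
$c{\left(I \right)} = - \frac{212}{183}$ ($c{\left(I \right)} = 212 \left(- \frac{1}{183}\right) = - \frac{212}{183}$)
$\frac{1}{A{\left(S \right)} + c{\left(X \right)}} = \frac{1}{\sqrt{2} \sqrt{-220} - \frac{212}{183}} = \frac{1}{\sqrt{2} \cdot 2 i \sqrt{55} - \frac{212}{183}} = \frac{1}{2 i \sqrt{110} - \frac{212}{183}} = \frac{1}{- \frac{212}{183} + 2 i \sqrt{110}}$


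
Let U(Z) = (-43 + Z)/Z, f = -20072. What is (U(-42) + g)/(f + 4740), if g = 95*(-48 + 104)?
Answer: -223525/643944 ≈ -0.34712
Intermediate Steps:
g = 5320 (g = 95*56 = 5320)
U(Z) = (-43 + Z)/Z
(U(-42) + g)/(f + 4740) = ((-43 - 42)/(-42) + 5320)/(-20072 + 4740) = (-1/42*(-85) + 5320)/(-15332) = (85/42 + 5320)*(-1/15332) = (223525/42)*(-1/15332) = -223525/643944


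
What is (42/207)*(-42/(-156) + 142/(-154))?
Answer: -1307/9867 ≈ -0.13246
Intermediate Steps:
(42/207)*(-42/(-156) + 142/(-154)) = (42*(1/207))*(-42*(-1/156) + 142*(-1/154)) = 14*(7/26 - 71/77)/69 = (14/69)*(-1307/2002) = -1307/9867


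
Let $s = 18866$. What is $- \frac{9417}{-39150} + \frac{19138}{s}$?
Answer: $\frac{154485637}{123100650} \approx 1.255$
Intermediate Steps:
$- \frac{9417}{-39150} + \frac{19138}{s} = - \frac{9417}{-39150} + \frac{19138}{18866} = \left(-9417\right) \left(- \frac{1}{39150}\right) + 19138 \cdot \frac{1}{18866} = \frac{3139}{13050} + \frac{9569}{9433} = \frac{154485637}{123100650}$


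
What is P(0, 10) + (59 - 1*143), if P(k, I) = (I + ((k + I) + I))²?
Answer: 816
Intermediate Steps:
P(k, I) = (k + 3*I)² (P(k, I) = (I + ((I + k) + I))² = (I + (k + 2*I))² = (k + 3*I)²)
P(0, 10) + (59 - 1*143) = (0 + 3*10)² + (59 - 1*143) = (0 + 30)² + (59 - 143) = 30² - 84 = 900 - 84 = 816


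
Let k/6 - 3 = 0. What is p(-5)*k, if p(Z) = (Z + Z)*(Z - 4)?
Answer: 1620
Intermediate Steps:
k = 18 (k = 18 + 6*0 = 18 + 0 = 18)
p(Z) = 2*Z*(-4 + Z) (p(Z) = (2*Z)*(-4 + Z) = 2*Z*(-4 + Z))
p(-5)*k = (2*(-5)*(-4 - 5))*18 = (2*(-5)*(-9))*18 = 90*18 = 1620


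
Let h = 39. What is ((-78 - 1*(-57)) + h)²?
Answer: 324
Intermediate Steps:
((-78 - 1*(-57)) + h)² = ((-78 - 1*(-57)) + 39)² = ((-78 + 57) + 39)² = (-21 + 39)² = 18² = 324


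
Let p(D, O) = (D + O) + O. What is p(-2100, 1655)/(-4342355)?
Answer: -242/868471 ≈ -0.00027865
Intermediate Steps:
p(D, O) = D + 2*O
p(-2100, 1655)/(-4342355) = (-2100 + 2*1655)/(-4342355) = (-2100 + 3310)*(-1/4342355) = 1210*(-1/4342355) = -242/868471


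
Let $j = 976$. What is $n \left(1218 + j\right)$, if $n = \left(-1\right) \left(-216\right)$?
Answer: $473904$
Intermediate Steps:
$n = 216$
$n \left(1218 + j\right) = 216 \left(1218 + 976\right) = 216 \cdot 2194 = 473904$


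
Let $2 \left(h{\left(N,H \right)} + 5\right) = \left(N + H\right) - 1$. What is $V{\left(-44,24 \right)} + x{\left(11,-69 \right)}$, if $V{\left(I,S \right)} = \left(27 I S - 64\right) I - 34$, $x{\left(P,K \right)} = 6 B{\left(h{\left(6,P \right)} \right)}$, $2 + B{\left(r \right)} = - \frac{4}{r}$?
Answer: $1257290$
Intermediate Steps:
$h{\left(N,H \right)} = - \frac{11}{2} + \frac{H}{2} + \frac{N}{2}$ ($h{\left(N,H \right)} = -5 + \frac{\left(N + H\right) - 1}{2} = -5 + \frac{\left(H + N\right) - 1}{2} = -5 + \frac{-1 + H + N}{2} = -5 + \left(- \frac{1}{2} + \frac{H}{2} + \frac{N}{2}\right) = - \frac{11}{2} + \frac{H}{2} + \frac{N}{2}$)
$B{\left(r \right)} = -2 - \frac{4}{r}$
$x{\left(P,K \right)} = -12 - \frac{24}{- \frac{5}{2} + \frac{P}{2}}$ ($x{\left(P,K \right)} = 6 \left(-2 - \frac{4}{- \frac{11}{2} + \frac{P}{2} + \frac{1}{2} \cdot 6}\right) = 6 \left(-2 - \frac{4}{- \frac{11}{2} + \frac{P}{2} + 3}\right) = 6 \left(-2 - \frac{4}{- \frac{5}{2} + \frac{P}{2}}\right) = -12 - \frac{24}{- \frac{5}{2} + \frac{P}{2}}$)
$V{\left(I,S \right)} = -34 + I \left(-64 + 27 I S\right)$ ($V{\left(I,S \right)} = \left(27 I S - 64\right) I - 34 = \left(-64 + 27 I S\right) I - 34 = I \left(-64 + 27 I S\right) - 34 = -34 + I \left(-64 + 27 I S\right)$)
$V{\left(-44,24 \right)} + x{\left(11,-69 \right)} = \left(-34 - -2816 + 27 \cdot 24 \left(-44\right)^{2}\right) + \frac{12 \left(1 - 11\right)}{-5 + 11} = \left(-34 + 2816 + 27 \cdot 24 \cdot 1936\right) + \frac{12 \left(1 - 11\right)}{6} = \left(-34 + 2816 + 1254528\right) + 12 \cdot \frac{1}{6} \left(-10\right) = 1257310 - 20 = 1257290$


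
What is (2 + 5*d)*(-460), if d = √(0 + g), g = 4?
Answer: -5520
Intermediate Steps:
d = 2 (d = √(0 + 4) = √4 = 2)
(2 + 5*d)*(-460) = (2 + 5*2)*(-460) = (2 + 10)*(-460) = 12*(-460) = -5520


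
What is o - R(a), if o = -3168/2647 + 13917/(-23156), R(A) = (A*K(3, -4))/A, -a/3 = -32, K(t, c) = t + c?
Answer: -48902575/61293932 ≈ -0.79784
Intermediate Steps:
K(t, c) = c + t
a = 96 (a = -3*(-32) = 96)
R(A) = -1 (R(A) = (A*(-4 + 3))/A = (A*(-1))/A = (-A)/A = -1)
o = -110196507/61293932 (o = -3168*1/2647 + 13917*(-1/23156) = -3168/2647 - 13917/23156 = -110196507/61293932 ≈ -1.7978)
o - R(a) = -110196507/61293932 - 1*(-1) = -110196507/61293932 + 1 = -48902575/61293932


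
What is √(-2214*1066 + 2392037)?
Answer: √31913 ≈ 178.64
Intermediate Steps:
√(-2214*1066 + 2392037) = √(-2360124 + 2392037) = √31913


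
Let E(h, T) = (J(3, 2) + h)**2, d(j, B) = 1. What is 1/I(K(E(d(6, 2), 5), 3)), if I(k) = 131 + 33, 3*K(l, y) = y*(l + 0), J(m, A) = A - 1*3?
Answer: 1/164 ≈ 0.0060976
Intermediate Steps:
J(m, A) = -3 + A (J(m, A) = A - 3 = -3 + A)
E(h, T) = (-1 + h)**2 (E(h, T) = ((-3 + 2) + h)**2 = (-1 + h)**2)
K(l, y) = l*y/3 (K(l, y) = (y*(l + 0))/3 = (y*l)/3 = (l*y)/3 = l*y/3)
I(k) = 164
1/I(K(E(d(6, 2), 5), 3)) = 1/164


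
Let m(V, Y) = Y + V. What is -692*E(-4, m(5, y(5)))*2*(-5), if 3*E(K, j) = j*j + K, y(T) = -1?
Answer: 27680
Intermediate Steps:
m(V, Y) = V + Y
E(K, j) = K/3 + j**2/3 (E(K, j) = (j*j + K)/3 = (j**2 + K)/3 = (K + j**2)/3 = K/3 + j**2/3)
-692*E(-4, m(5, y(5)))*2*(-5) = -692*((1/3)*(-4) + (5 - 1)**2/3)*2*(-5) = -692*(-4/3 + (1/3)*4**2)*2*(-5) = -692*(-4/3 + (1/3)*16)*2*(-5) = -692*(-4/3 + 16/3)*2*(-5) = -692*4*2*(-5) = -5536*(-5) = -692*(-40) = 27680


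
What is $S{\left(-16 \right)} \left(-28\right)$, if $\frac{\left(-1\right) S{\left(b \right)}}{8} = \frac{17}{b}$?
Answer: $-238$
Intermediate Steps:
$S{\left(b \right)} = - \frac{136}{b}$ ($S{\left(b \right)} = - 8 \frac{17}{b} = - \frac{136}{b}$)
$S{\left(-16 \right)} \left(-28\right) = - \frac{136}{-16} \left(-28\right) = \left(-136\right) \left(- \frac{1}{16}\right) \left(-28\right) = \frac{17}{2} \left(-28\right) = -238$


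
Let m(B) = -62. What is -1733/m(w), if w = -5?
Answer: 1733/62 ≈ 27.952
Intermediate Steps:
-1733/m(w) = -1733/(-62) = -1733*(-1/62) = 1733/62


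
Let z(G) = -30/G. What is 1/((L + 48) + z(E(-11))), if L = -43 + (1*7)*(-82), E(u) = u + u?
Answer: -11/6244 ≈ -0.0017617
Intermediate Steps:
E(u) = 2*u
L = -617 (L = -43 + 7*(-82) = -43 - 574 = -617)
1/((L + 48) + z(E(-11))) = 1/((-617 + 48) - 30/(2*(-11))) = 1/(-569 - 30/(-22)) = 1/(-569 - 30*(-1/22)) = 1/(-569 + 15/11) = 1/(-6244/11) = -11/6244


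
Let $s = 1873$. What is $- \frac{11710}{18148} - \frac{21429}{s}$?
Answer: $- \frac{205413161}{16995602} \approx -12.086$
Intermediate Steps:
$- \frac{11710}{18148} - \frac{21429}{s} = - \frac{11710}{18148} - \frac{21429}{1873} = \left(-11710\right) \frac{1}{18148} - \frac{21429}{1873} = - \frac{5855}{9074} - \frac{21429}{1873} = - \frac{205413161}{16995602}$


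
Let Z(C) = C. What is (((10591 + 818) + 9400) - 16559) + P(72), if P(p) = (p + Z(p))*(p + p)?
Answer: 24986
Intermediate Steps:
P(p) = 4*p² (P(p) = (p + p)*(p + p) = (2*p)*(2*p) = 4*p²)
(((10591 + 818) + 9400) - 16559) + P(72) = (((10591 + 818) + 9400) - 16559) + 4*72² = ((11409 + 9400) - 16559) + 4*5184 = (20809 - 16559) + 20736 = 4250 + 20736 = 24986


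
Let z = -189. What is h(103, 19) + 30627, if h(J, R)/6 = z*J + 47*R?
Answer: -80817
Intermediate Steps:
h(J, R) = -1134*J + 282*R (h(J, R) = 6*(-189*J + 47*R) = -1134*J + 282*R)
h(103, 19) + 30627 = (-1134*103 + 282*19) + 30627 = (-116802 + 5358) + 30627 = -111444 + 30627 = -80817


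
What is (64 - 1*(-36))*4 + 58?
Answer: 458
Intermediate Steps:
(64 - 1*(-36))*4 + 58 = (64 + 36)*4 + 58 = 100*4 + 58 = 400 + 58 = 458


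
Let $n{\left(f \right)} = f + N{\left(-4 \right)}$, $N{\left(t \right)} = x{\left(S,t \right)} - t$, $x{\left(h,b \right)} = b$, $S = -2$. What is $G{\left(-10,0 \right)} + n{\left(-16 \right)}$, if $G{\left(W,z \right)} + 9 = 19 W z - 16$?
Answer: $-41$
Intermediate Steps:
$G{\left(W,z \right)} = -25 + 19 W z$ ($G{\left(W,z \right)} = -9 + \left(19 W z - 16\right) = -9 + \left(-16 + 19 W z\right) = -25 + 19 W z$)
$N{\left(t \right)} = 0$ ($N{\left(t \right)} = t - t = 0$)
$n{\left(f \right)} = f$ ($n{\left(f \right)} = f + 0 = f$)
$G{\left(-10,0 \right)} + n{\left(-16 \right)} = \left(-25 + 19 \left(-10\right) 0\right) - 16 = \left(-25 + 0\right) - 16 = -25 - 16 = -41$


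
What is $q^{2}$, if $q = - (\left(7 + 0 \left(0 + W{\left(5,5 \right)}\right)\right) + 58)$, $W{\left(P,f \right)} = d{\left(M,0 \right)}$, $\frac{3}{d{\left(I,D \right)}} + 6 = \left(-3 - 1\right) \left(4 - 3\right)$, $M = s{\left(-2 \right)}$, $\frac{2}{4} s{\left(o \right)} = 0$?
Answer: $4225$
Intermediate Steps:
$s{\left(o \right)} = 0$ ($s{\left(o \right)} = 2 \cdot 0 = 0$)
$M = 0$
$d{\left(I,D \right)} = - \frac{3}{10}$ ($d{\left(I,D \right)} = \frac{3}{-6 + \left(-3 - 1\right) \left(4 - 3\right)} = \frac{3}{-6 - 4} = \frac{3}{-10} = 3 \left(- \frac{1}{10}\right) = - \frac{3}{10}$)
$W{\left(P,f \right)} = - \frac{3}{10}$
$q = -65$ ($q = - (\left(7 + 0 \left(0 - \frac{3}{10}\right)\right) + 58) = - (\left(7 + 0 \left(- \frac{3}{10}\right)\right) + 58) = - (\left(7 + 0\right) + 58) = - (7 + 58) = \left(-1\right) 65 = -65$)
$q^{2} = \left(-65\right)^{2} = 4225$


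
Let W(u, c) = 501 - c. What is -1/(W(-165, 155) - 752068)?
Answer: 1/751722 ≈ 1.3303e-6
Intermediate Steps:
-1/(W(-165, 155) - 752068) = -1/((501 - 1*155) - 752068) = -1/((501 - 155) - 752068) = -1/(346 - 752068) = -1/(-751722) = -1*(-1/751722) = 1/751722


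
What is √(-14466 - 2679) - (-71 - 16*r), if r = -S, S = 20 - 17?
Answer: 23 + 3*I*√1905 ≈ 23.0 + 130.94*I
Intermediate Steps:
S = 3
r = -3 (r = -1*3 = -3)
√(-14466 - 2679) - (-71 - 16*r) = √(-14466 - 2679) - (-71 - 16*(-3)) = √(-17145) - (-71 + 48) = 3*I*√1905 - 1*(-23) = 3*I*√1905 + 23 = 23 + 3*I*√1905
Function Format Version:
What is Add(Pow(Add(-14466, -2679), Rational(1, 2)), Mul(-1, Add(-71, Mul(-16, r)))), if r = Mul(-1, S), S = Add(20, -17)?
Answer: Add(23, Mul(3, I, Pow(1905, Rational(1, 2)))) ≈ Add(23.000, Mul(130.94, I))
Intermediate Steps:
S = 3
r = -3 (r = Mul(-1, 3) = -3)
Add(Pow(Add(-14466, -2679), Rational(1, 2)), Mul(-1, Add(-71, Mul(-16, r)))) = Add(Pow(Add(-14466, -2679), Rational(1, 2)), Mul(-1, Add(-71, Mul(-16, -3)))) = Add(Pow(-17145, Rational(1, 2)), Mul(-1, Add(-71, 48))) = Add(Mul(3, I, Pow(1905, Rational(1, 2))), Mul(-1, -23)) = Add(Mul(3, I, Pow(1905, Rational(1, 2))), 23) = Add(23, Mul(3, I, Pow(1905, Rational(1, 2))))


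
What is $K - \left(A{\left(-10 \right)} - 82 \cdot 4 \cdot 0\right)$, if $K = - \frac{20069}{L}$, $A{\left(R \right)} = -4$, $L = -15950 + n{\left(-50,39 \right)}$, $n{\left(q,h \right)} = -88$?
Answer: $\frac{84221}{16038} \approx 5.2513$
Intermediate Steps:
$L = -16038$ ($L = -15950 - 88 = -16038$)
$K = \frac{20069}{16038}$ ($K = - \frac{20069}{-16038} = \left(-20069\right) \left(- \frac{1}{16038}\right) = \frac{20069}{16038} \approx 1.2513$)
$K - \left(A{\left(-10 \right)} - 82 \cdot 4 \cdot 0\right) = \frac{20069}{16038} - \left(-4 - 82 \cdot 4 \cdot 0\right) = \frac{20069}{16038} - \left(-4 - 0\right) = \frac{20069}{16038} - \left(-4 + 0\right) = \frac{20069}{16038} - -4 = \frac{20069}{16038} + 4 = \frac{84221}{16038}$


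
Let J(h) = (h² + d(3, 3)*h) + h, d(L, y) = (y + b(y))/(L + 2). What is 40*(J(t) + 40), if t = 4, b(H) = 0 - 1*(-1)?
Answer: 2528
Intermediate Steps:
b(H) = 1 (b(H) = 0 + 1 = 1)
d(L, y) = (1 + y)/(2 + L) (d(L, y) = (y + 1)/(L + 2) = (1 + y)/(2 + L))
J(h) = h² + 9*h/5 (J(h) = (h² + ((1 + 3)/(2 + 3))*h) + h = (h² + (4/5)*h) + h = (h² + ((⅕)*4)*h) + h = (h² + 4*h/5) + h = h² + 9*h/5)
40*(J(t) + 40) = 40*((⅕)*4*(9 + 5*4) + 40) = 40*((⅕)*4*(9 + 20) + 40) = 40*((⅕)*4*29 + 40) = 40*(116/5 + 40) = 40*(316/5) = 2528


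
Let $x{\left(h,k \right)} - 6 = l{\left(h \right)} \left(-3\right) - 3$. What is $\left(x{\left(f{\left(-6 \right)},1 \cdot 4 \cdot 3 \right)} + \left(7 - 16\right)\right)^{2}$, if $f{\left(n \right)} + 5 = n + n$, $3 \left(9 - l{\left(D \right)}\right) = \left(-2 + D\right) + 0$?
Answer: $2704$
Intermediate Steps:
$l{\left(D \right)} = \frac{29}{3} - \frac{D}{3}$ ($l{\left(D \right)} = 9 - \frac{\left(-2 + D\right) + 0}{3} = 9 - \frac{-2 + D}{3} = 9 - \left(- \frac{2}{3} + \frac{D}{3}\right) = \frac{29}{3} - \frac{D}{3}$)
$f{\left(n \right)} = -5 + 2 n$ ($f{\left(n \right)} = -5 + \left(n + n\right) = -5 + 2 n$)
$x{\left(h,k \right)} = -26 + h$ ($x{\left(h,k \right)} = 6 + \left(\left(\frac{29}{3} - \frac{h}{3}\right) \left(-3\right) - 3\right) = 6 + \left(\left(-29 + h\right) - 3\right) = 6 + \left(-32 + h\right) = -26 + h$)
$\left(x{\left(f{\left(-6 \right)},1 \cdot 4 \cdot 3 \right)} + \left(7 - 16\right)\right)^{2} = \left(\left(-26 + \left(-5 + 2 \left(-6\right)\right)\right) + \left(7 - 16\right)\right)^{2} = \left(\left(-26 - 17\right) + \left(7 - 16\right)\right)^{2} = \left(\left(-26 - 17\right) - 9\right)^{2} = \left(-43 - 9\right)^{2} = \left(-52\right)^{2} = 2704$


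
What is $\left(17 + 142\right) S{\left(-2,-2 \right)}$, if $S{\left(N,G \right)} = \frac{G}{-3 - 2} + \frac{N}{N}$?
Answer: $\frac{1113}{5} \approx 222.6$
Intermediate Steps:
$S{\left(N,G \right)} = 1 - \frac{G}{5}$ ($S{\left(N,G \right)} = \frac{G}{-3 - 2} + 1 = \frac{G}{-5} + 1 = G \left(- \frac{1}{5}\right) + 1 = - \frac{G}{5} + 1 = 1 - \frac{G}{5}$)
$\left(17 + 142\right) S{\left(-2,-2 \right)} = \left(17 + 142\right) \left(1 - - \frac{2}{5}\right) = 159 \left(1 + \frac{2}{5}\right) = 159 \cdot \frac{7}{5} = \frac{1113}{5}$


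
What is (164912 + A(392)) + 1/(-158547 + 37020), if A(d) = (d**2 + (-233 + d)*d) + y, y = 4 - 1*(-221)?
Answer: 46317463982/121527 ≈ 3.8113e+5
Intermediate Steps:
y = 225 (y = 4 + 221 = 225)
A(d) = 225 + d**2 + d*(-233 + d) (A(d) = (d**2 + (-233 + d)*d) + 225 = (d**2 + d*(-233 + d)) + 225 = 225 + d**2 + d*(-233 + d))
(164912 + A(392)) + 1/(-158547 + 37020) = (164912 + (225 - 233*392 + 2*392**2)) + 1/(-158547 + 37020) = (164912 + (225 - 91336 + 2*153664)) + 1/(-121527) = (164912 + (225 - 91336 + 307328)) - 1/121527 = (164912 + 216217) - 1/121527 = 381129 - 1/121527 = 46317463982/121527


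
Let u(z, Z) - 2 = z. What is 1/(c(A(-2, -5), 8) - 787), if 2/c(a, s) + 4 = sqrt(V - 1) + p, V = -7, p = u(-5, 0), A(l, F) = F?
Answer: -44873/35326073 + 4*I*sqrt(2)/35326073 ≈ -0.0012703 + 1.6013e-7*I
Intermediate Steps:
u(z, Z) = 2 + z
p = -3 (p = 2 - 5 = -3)
c(a, s) = 2/(-7 + 2*I*sqrt(2)) (c(a, s) = 2/(-4 + (sqrt(-7 - 1) - 3)) = 2/(-4 + (sqrt(-8) - 3)) = 2/(-4 + (2*I*sqrt(2) - 3)) = 2/(-4 + (-3 + 2*I*sqrt(2))) = 2/(-7 + 2*I*sqrt(2)))
1/(c(A(-2, -5), 8) - 787) = 1/((-14/57 - 4*I*sqrt(2)/57) - 787) = 1/(-44873/57 - 4*I*sqrt(2)/57)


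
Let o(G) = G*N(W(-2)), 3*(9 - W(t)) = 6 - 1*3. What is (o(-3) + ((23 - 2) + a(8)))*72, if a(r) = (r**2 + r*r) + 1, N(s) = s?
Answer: 9072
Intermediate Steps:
W(t) = 8 (W(t) = 9 - (6 - 1*3)/3 = 9 - (6 - 3)/3 = 9 - 1/3*3 = 9 - 1 = 8)
a(r) = 1 + 2*r**2 (a(r) = (r**2 + r**2) + 1 = 2*r**2 + 1 = 1 + 2*r**2)
o(G) = 8*G (o(G) = G*8 = 8*G)
(o(-3) + ((23 - 2) + a(8)))*72 = (8*(-3) + ((23 - 2) + (1 + 2*8**2)))*72 = (-24 + (21 + (1 + 2*64)))*72 = (-24 + (21 + (1 + 128)))*72 = (-24 + (21 + 129))*72 = (-24 + 150)*72 = 126*72 = 9072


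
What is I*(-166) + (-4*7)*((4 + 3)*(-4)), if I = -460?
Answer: 77144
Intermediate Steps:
I*(-166) + (-4*7)*((4 + 3)*(-4)) = -460*(-166) + (-4*7)*((4 + 3)*(-4)) = 76360 - 196*(-4) = 76360 - 28*(-28) = 76360 + 784 = 77144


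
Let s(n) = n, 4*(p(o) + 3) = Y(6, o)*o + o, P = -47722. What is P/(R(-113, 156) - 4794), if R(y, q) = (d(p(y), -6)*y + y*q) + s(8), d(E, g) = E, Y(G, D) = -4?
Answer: 190888/126607 ≈ 1.5077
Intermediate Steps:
p(o) = -3 - 3*o/4 (p(o) = -3 + (-4*o + o)/4 = -3 + (-3*o)/4 = -3 - 3*o/4)
R(y, q) = 8 + q*y + y*(-3 - 3*y/4) (R(y, q) = ((-3 - 3*y/4)*y + y*q) + 8 = (y*(-3 - 3*y/4) + q*y) + 8 = (q*y + y*(-3 - 3*y/4)) + 8 = 8 + q*y + y*(-3 - 3*y/4))
P/(R(-113, 156) - 4794) = -47722/((8 - 3*(-113) - ¾*(-113)² + 156*(-113)) - 4794) = -47722/((8 + 339 - ¾*12769 - 17628) - 4794) = -47722/((8 + 339 - 38307/4 - 17628) - 4794) = -47722/(-107431/4 - 4794) = -47722/(-126607/4) = -47722*(-4/126607) = 190888/126607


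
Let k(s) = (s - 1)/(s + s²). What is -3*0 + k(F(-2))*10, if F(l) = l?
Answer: -15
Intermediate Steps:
k(s) = (-1 + s)/(s + s²)
-3*0 + k(F(-2))*10 = -3*0 + ((-1 - 2)/((-2)*(1 - 2)))*10 = 0 - ½*(-3)/(-1)*10 = 0 - ½*(-1)*(-3)*10 = 0 - 3/2*10 = 0 - 15 = -15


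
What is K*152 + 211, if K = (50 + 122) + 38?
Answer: 32131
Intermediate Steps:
K = 210 (K = 172 + 38 = 210)
K*152 + 211 = 210*152 + 211 = 31920 + 211 = 32131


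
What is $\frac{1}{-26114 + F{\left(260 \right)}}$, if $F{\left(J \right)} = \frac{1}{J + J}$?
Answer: $- \frac{520}{13579279} \approx -3.8294 \cdot 10^{-5}$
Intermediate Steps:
$F{\left(J \right)} = \frac{1}{2 J}$
$\frac{1}{-26114 + F{\left(260 \right)}} = \frac{1}{-26114 + \frac{1}{2 \cdot 260}} = \frac{1}{-26114 + \frac{1}{2} \cdot \frac{1}{260}} = \frac{1}{-26114 + \frac{1}{520}} = \frac{1}{- \frac{13579279}{520}} = - \frac{520}{13579279}$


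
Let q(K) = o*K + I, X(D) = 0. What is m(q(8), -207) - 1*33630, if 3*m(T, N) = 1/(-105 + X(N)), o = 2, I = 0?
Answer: -10593451/315 ≈ -33630.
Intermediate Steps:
q(K) = 2*K (q(K) = 2*K + 0 = 2*K)
m(T, N) = -1/315 (m(T, N) = 1/(3*(-105 + 0)) = (1/3)/(-105) = (1/3)*(-1/105) = -1/315)
m(q(8), -207) - 1*33630 = -1/315 - 1*33630 = -1/315 - 33630 = -10593451/315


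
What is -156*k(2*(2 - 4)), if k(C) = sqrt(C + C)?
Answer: -312*I*sqrt(2) ≈ -441.23*I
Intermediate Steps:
k(C) = sqrt(2)*sqrt(C) (k(C) = sqrt(2*C) = sqrt(2)*sqrt(C))
-156*k(2*(2 - 4)) = -156*sqrt(2)*sqrt(2*(2 - 4)) = -156*sqrt(2)*sqrt(2*(-2)) = -156*sqrt(2)*sqrt(-4) = -156*sqrt(2)*2*I = -312*I*sqrt(2)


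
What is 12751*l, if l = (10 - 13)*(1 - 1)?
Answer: 0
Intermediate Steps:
l = 0 (l = -3*0 = 0)
12751*l = 12751*0 = 0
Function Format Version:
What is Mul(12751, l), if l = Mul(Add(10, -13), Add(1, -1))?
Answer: 0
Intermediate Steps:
l = 0 (l = Mul(-3, 0) = 0)
Mul(12751, l) = Mul(12751, 0) = 0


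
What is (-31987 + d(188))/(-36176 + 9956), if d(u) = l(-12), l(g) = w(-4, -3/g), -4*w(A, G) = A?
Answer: 5331/4370 ≈ 1.2199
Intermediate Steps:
w(A, G) = -A/4
l(g) = 1 (l(g) = -¼*(-4) = 1)
d(u) = 1
(-31987 + d(188))/(-36176 + 9956) = (-31987 + 1)/(-36176 + 9956) = -31986/(-26220) = -31986*(-1/26220) = 5331/4370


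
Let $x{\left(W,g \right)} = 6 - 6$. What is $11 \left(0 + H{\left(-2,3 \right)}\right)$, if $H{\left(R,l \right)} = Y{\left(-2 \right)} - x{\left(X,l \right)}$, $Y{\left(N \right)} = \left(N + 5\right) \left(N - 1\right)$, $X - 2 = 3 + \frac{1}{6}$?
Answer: $-99$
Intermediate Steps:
$X = \frac{31}{6}$ ($X = 2 + \left(3 + \frac{1}{6}\right) = 2 + \frac{19}{6} = \frac{31}{6} \approx 5.1667$)
$x{\left(W,g \right)} = 0$ ($x{\left(W,g \right)} = 6 - 6 = 0$)
$Y{\left(N \right)} = \left(-1 + N\right) \left(5 + N\right)$ ($Y{\left(N \right)} = \left(5 + N\right) \left(-1 + N\right) = \left(-1 + N\right) \left(5 + N\right)$)
$H{\left(R,l \right)} = -9$ ($H{\left(R,l \right)} = \left(-5 + \left(-2\right)^{2} + 4 \left(-2\right)\right) - 0 = \left(-5 + 4 - 8\right) + 0 = -9 + 0 = -9$)
$11 \left(0 + H{\left(-2,3 \right)}\right) = 11 \left(0 - 9\right) = 11 \left(-9\right) = -99$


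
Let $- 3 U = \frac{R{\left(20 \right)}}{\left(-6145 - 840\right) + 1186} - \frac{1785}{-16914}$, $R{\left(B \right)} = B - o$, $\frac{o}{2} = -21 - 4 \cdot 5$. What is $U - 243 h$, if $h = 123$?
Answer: $- \frac{325738233287}{10898254} \approx -29889.0$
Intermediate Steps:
$o = -82$ ($o = 2 \left(-21 - 4 \cdot 5\right) = 2 \left(-21 - 20\right) = 2 \left(-41\right) = -82$)
$R{\left(B \right)} = 82 + B$ ($R{\left(B \right)} = B - -82 = B + 82 = 82 + B$)
$U = - \frac{319481}{10898254}$ ($U = - \frac{\frac{82 + 20}{\left(-6145 - 840\right) + 1186} - \frac{1785}{-16914}}{3} = - \frac{\frac{102}{-6985 + 1186} - - \frac{595}{5638}}{3} = - \frac{\frac{102}{-5799} + \frac{595}{5638}}{3} = - \frac{102 \left(- \frac{1}{5799}\right) + \frac{595}{5638}}{3} = - \frac{- \frac{34}{1933} + \frac{595}{5638}}{3} = \left(- \frac{1}{3}\right) \frac{958443}{10898254} = - \frac{319481}{10898254} \approx -0.029315$)
$U - 243 h = - \frac{319481}{10898254} - 243 \cdot 123 = - \frac{319481}{10898254} - 29889 = - \frac{325738233287}{10898254}$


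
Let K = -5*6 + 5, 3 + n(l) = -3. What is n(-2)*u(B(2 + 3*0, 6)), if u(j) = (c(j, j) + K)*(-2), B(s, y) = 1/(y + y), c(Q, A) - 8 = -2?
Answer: -228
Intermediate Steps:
n(l) = -6 (n(l) = -3 - 3 = -6)
c(Q, A) = 6 (c(Q, A) = 8 - 2 = 6)
K = -25 (K = -30 + 5 = -25)
B(s, y) = 1/(2*y)
u(j) = 38 (u(j) = (6 - 25)*(-2) = -19*(-2) = 38)
n(-2)*u(B(2 + 3*0, 6)) = -6*38 = -228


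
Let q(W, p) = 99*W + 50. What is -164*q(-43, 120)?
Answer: 689948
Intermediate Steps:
q(W, p) = 50 + 99*W
-164*q(-43, 120) = -164*(50 + 99*(-43)) = -164*(50 - 4257) = -164*(-4207) = 689948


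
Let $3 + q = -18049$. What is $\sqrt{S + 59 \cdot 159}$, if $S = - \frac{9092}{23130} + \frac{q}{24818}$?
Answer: $\frac{\sqrt{21464441614655410265}}{47836695} \approx 96.85$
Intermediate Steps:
$q = -18052$ ($q = -3 - 18049 = -18052$)
$S = - \frac{160797004}{143510085}$ ($S = - \frac{9092}{23130} - \frac{18052}{24818} = \left(-9092\right) \frac{1}{23130} - \frac{9026}{12409} = - \frac{4546}{11565} - \frac{9026}{12409} = - \frac{160797004}{143510085} \approx -1.1205$)
$\sqrt{S + 59 \cdot 159} = \sqrt{- \frac{160797004}{143510085} + 59 \cdot 159} = \sqrt{- \frac{160797004}{143510085} + 9381} = \sqrt{\frac{1346107310381}{143510085}} = \frac{\sqrt{21464441614655410265}}{47836695}$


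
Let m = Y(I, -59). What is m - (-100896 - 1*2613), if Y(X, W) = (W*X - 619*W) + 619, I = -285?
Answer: 157464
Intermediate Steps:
Y(X, W) = 619 - 619*W + W*X (Y(X, W) = (-619*W + W*X) + 619 = 619 - 619*W + W*X)
m = 53955 (m = 619 - 619*(-59) - 59*(-285) = 619 + 36521 + 16815 = 53955)
m - (-100896 - 1*2613) = 53955 - (-100896 - 1*2613) = 53955 - (-100896 - 2613) = 53955 - 1*(-103509) = 53955 + 103509 = 157464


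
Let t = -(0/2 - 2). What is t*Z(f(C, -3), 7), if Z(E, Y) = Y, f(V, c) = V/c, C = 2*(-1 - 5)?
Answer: 14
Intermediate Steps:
C = -12 (C = 2*(-6) = -12)
t = 2 (t = -(0*(½) - 2) = -(0 - 2) = -1*(-2) = 2)
t*Z(f(C, -3), 7) = 2*7 = 14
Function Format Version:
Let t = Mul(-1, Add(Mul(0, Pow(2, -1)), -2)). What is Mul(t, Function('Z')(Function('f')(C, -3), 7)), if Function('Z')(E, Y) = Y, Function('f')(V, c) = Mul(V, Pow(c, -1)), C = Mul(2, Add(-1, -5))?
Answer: 14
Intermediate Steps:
C = -12 (C = Mul(2, -6) = -12)
t = 2 (t = Mul(-1, Add(Mul(0, Rational(1, 2)), -2)) = Mul(-1, Add(0, -2)) = Mul(-1, -2) = 2)
Mul(t, Function('Z')(Function('f')(C, -3), 7)) = Mul(2, 7) = 14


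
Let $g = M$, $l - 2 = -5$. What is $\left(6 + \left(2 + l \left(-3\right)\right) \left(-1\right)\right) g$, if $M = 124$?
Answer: $-620$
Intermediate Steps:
$l = -3$ ($l = 2 - 5 = -3$)
$g = 124$
$\left(6 + \left(2 + l \left(-3\right)\right) \left(-1\right)\right) g = \left(6 + \left(2 - -9\right) \left(-1\right)\right) 124 = \left(6 + \left(2 + 9\right) \left(-1\right)\right) 124 = \left(6 + 11 \left(-1\right)\right) 124 = \left(6 - 11\right) 124 = \left(-5\right) 124 = -620$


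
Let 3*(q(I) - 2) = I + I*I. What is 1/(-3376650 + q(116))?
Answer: -1/3372124 ≈ -2.9655e-7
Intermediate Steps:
q(I) = 2 + I/3 + I**2/3 (q(I) = 2 + (I + I*I)/3 = 2 + (I + I**2)/3 = 2 + (I/3 + I**2/3) = 2 + I/3 + I**2/3)
1/(-3376650 + q(116)) = 1/(-3376650 + (2 + (1/3)*116 + (1/3)*116**2)) = 1/(-3376650 + (2 + 116/3 + (1/3)*13456)) = 1/(-3376650 + (2 + 116/3 + 13456/3)) = 1/(-3376650 + 4526) = 1/(-3372124) = -1/3372124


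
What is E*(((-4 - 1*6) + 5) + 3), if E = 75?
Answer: -150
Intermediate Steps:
E*(((-4 - 1*6) + 5) + 3) = 75*(((-4 - 1*6) + 5) + 3) = 75*(((-4 - 6) + 5) + 3) = 75*((-10 + 5) + 3) = 75*(-5 + 3) = 75*(-2) = -150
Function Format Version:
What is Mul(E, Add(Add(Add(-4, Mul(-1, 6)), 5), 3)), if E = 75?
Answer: -150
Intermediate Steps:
Mul(E, Add(Add(Add(-4, Mul(-1, 6)), 5), 3)) = Mul(75, Add(Add(Add(-4, Mul(-1, 6)), 5), 3)) = Mul(75, Add(Add(Add(-4, -6), 5), 3)) = Mul(75, Add(Add(-10, 5), 3)) = Mul(75, Add(-5, 3)) = Mul(75, -2) = -150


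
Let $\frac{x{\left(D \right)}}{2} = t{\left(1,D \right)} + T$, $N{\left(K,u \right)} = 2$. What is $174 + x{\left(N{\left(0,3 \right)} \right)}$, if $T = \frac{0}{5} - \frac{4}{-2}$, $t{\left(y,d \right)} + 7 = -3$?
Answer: $158$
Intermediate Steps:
$t{\left(y,d \right)} = -10$ ($t{\left(y,d \right)} = -7 - 3 = -10$)
$T = 2$ ($T = 0 \cdot \frac{1}{5} - -2 = 0 + 2 = 2$)
$x{\left(D \right)} = -16$ ($x{\left(D \right)} = 2 \left(-10 + 2\right) = 2 \left(-8\right) = -16$)
$174 + x{\left(N{\left(0,3 \right)} \right)} = 174 - 16 = 158$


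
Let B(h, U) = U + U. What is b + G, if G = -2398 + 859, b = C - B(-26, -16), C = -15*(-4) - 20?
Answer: -1467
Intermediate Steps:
B(h, U) = 2*U
C = 40 (C = 60 - 20 = 40)
b = 72 (b = 40 - 2*(-16) = 40 - 1*(-32) = 40 + 32 = 72)
G = -1539
b + G = 72 - 1539 = -1467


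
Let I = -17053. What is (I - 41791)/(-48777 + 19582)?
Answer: 58844/29195 ≈ 2.0155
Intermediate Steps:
(I - 41791)/(-48777 + 19582) = (-17053 - 41791)/(-48777 + 19582) = -58844/(-29195) = -58844*(-1/29195) = 58844/29195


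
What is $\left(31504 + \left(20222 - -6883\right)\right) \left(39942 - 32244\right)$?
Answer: $451172082$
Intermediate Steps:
$\left(31504 + \left(20222 - -6883\right)\right) \left(39942 - 32244\right) = \left(31504 + \left(20222 + 6883\right)\right) 7698 = \left(31504 + 27105\right) 7698 = 58609 \cdot 7698 = 451172082$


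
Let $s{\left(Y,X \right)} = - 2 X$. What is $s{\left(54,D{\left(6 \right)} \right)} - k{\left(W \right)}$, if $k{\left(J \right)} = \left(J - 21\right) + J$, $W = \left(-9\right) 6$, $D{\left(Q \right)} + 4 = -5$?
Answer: $147$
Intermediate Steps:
$D{\left(Q \right)} = -9$ ($D{\left(Q \right)} = -4 - 5 = -9$)
$W = -54$
$k{\left(J \right)} = -21 + 2 J$ ($k{\left(J \right)} = \left(-21 + J\right) + J = -21 + 2 J$)
$s{\left(54,D{\left(6 \right)} \right)} - k{\left(W \right)} = \left(-2\right) \left(-9\right) - \left(-21 + 2 \left(-54\right)\right) = 18 - \left(-21 - 108\right) = 18 - -129 = 18 + 129 = 147$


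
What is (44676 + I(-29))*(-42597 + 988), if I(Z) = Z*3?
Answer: -1855303701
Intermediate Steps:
I(Z) = 3*Z
(44676 + I(-29))*(-42597 + 988) = (44676 + 3*(-29))*(-42597 + 988) = (44676 - 87)*(-41609) = 44589*(-41609) = -1855303701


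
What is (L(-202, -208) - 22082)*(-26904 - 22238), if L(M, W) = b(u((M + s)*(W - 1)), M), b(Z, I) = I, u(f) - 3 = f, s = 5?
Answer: 1095080328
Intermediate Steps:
u(f) = 3 + f
L(M, W) = M
(L(-202, -208) - 22082)*(-26904 - 22238) = (-202 - 22082)*(-26904 - 22238) = -22284*(-49142) = 1095080328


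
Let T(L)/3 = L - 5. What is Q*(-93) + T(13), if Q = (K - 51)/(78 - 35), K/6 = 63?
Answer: -29379/43 ≈ -683.23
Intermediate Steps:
K = 378 (K = 6*63 = 378)
T(L) = -15 + 3*L (T(L) = 3*(L - 5) = 3*(-5 + L) = -15 + 3*L)
Q = 327/43 (Q = (378 - 51)/(78 - 35) = 327/43 ≈ 7.6047)
Q*(-93) + T(13) = (327/43)*(-93) + (-15 + 3*13) = -30411/43 + (-15 + 39) = -30411/43 + 24 = -29379/43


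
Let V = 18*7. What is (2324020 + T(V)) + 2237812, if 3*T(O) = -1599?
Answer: 4561299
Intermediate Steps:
V = 126
T(O) = -533 (T(O) = (1/3)*(-1599) = -533)
(2324020 + T(V)) + 2237812 = (2324020 - 533) + 2237812 = 2323487 + 2237812 = 4561299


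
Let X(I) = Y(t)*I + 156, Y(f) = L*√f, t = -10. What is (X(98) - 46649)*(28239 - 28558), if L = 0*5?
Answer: 14831267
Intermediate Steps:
L = 0
Y(f) = 0 (Y(f) = 0*√f = 0)
X(I) = 156 (X(I) = 0*I + 156 = 0 + 156 = 156)
(X(98) - 46649)*(28239 - 28558) = (156 - 46649)*(28239 - 28558) = -46493*(-319) = 14831267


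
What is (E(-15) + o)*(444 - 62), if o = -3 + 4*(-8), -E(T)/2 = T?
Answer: -1910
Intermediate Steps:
E(T) = -2*T
o = -35 (o = -3 - 32 = -35)
(E(-15) + o)*(444 - 62) = (-2*(-15) - 35)*(444 - 62) = (30 - 35)*382 = -5*382 = -1910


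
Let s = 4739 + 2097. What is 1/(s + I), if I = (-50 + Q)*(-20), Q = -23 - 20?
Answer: 1/8696 ≈ 0.00011500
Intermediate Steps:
s = 6836
Q = -43
I = 1860 (I = (-50 - 43)*(-20) = -93*(-20) = 1860)
1/(s + I) = 1/(6836 + 1860) = 1/8696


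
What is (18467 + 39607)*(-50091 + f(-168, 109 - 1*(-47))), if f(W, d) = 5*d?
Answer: -2863687014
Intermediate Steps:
(18467 + 39607)*(-50091 + f(-168, 109 - 1*(-47))) = (18467 + 39607)*(-50091 + 5*(109 - 1*(-47))) = 58074*(-50091 + 5*(109 + 47)) = 58074*(-50091 + 5*156) = 58074*(-50091 + 780) = 58074*(-49311) = -2863687014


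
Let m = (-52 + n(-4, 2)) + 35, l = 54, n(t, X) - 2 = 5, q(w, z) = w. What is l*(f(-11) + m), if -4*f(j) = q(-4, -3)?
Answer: -486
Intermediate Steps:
n(t, X) = 7 (n(t, X) = 2 + 5 = 7)
f(j) = 1 (f(j) = -¼*(-4) = 1)
m = -10 (m = (-52 + 7) + 35 = -45 + 35 = -10)
l*(f(-11) + m) = 54*(1 - 10) = 54*(-9) = -486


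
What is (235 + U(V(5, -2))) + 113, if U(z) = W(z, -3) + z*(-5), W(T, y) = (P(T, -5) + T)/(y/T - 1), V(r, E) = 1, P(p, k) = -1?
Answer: 343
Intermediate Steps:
W(T, y) = (-1 + T)/(-1 + y/T) (W(T, y) = (-1 + T)/(y/T - 1) = (-1 + T)/(-1 + y/T))
U(z) = -5*z + z*(-1 + z)/(-3 - z) (U(z) = z*(-1 + z)/(-3 - z) + z*(-5) = z*(-1 + z)/(-3 - z) - 5*z = -5*z + z*(-1 + z)/(-3 - z))
(235 + U(V(5, -2))) + 113 = (235 + 2*1*(-7 - 3*1)/(3 + 1)) + 113 = (235 + 2*1*(-7 - 3)/4) + 113 = (235 + 2*1*(1/4)*(-10)) + 113 = (235 - 5) + 113 = 230 + 113 = 343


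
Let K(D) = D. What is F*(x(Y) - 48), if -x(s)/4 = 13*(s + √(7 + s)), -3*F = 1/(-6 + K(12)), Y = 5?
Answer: 154/9 + 52*√3/9 ≈ 27.119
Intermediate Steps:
F = -1/18 (F = -1/(3*(-6 + 12)) = -⅓/6 = -⅓*⅙ = -1/18 ≈ -0.055556)
x(s) = -52*s - 52*√(7 + s) (x(s) = -52*(s + √(7 + s)) = -4*(13*s + 13*√(7 + s)) = -52*s - 52*√(7 + s))
F*(x(Y) - 48) = -((-52*5 - 52*√(7 + 5)) - 48)/18 = -((-260 - 104*√3) - 48)/18 = -(-308 - 104*√3)/18 = 154/9 + 52*√3/9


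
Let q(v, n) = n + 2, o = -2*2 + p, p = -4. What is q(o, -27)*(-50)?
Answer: 1250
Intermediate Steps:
o = -8 (o = -2*2 - 4 = -4 - 4 = -8)
q(v, n) = 2 + n
q(o, -27)*(-50) = (2 - 27)*(-50) = -25*(-50) = 1250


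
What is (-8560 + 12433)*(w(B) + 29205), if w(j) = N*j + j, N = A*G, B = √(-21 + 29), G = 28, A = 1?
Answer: 113110965 + 224634*√2 ≈ 1.1343e+8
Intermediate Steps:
B = 2*√2 (B = √8 = 2*√2 ≈ 2.8284)
N = 28 (N = 1*28 = 28)
w(j) = 29*j (w(j) = 28*j + j = 29*j)
(-8560 + 12433)*(w(B) + 29205) = (-8560 + 12433)*(29*(2*√2) + 29205) = 3873*(58*√2 + 29205) = 3873*(29205 + 58*√2) = 113110965 + 224634*√2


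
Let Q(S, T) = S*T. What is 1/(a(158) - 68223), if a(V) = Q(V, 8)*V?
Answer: 1/131489 ≈ 7.6052e-6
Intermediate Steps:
a(V) = 8*V**2 (a(V) = (V*8)*V = (8*V)*V = 8*V**2)
1/(a(158) - 68223) = 1/(8*158**2 - 68223) = 1/(8*24964 - 68223) = 1/(199712 - 68223) = 1/131489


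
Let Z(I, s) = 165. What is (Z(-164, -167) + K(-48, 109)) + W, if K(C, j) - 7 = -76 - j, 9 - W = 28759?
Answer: -28763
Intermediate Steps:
W = -28750 (W = 9 - 1*28759 = 9 - 28759 = -28750)
K(C, j) = -69 - j (K(C, j) = 7 + (-76 - j) = -69 - j)
(Z(-164, -167) + K(-48, 109)) + W = (165 + (-69 - 1*109)) - 28750 = (165 + (-69 - 109)) - 28750 = (165 - 178) - 28750 = -13 - 28750 = -28763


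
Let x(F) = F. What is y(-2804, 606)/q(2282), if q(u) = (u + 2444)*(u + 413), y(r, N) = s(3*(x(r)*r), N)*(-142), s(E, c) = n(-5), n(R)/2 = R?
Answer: 142/1273657 ≈ 0.00011149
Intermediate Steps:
n(R) = 2*R
s(E, c) = -10 (s(E, c) = 2*(-5) = -10)
y(r, N) = 1420 (y(r, N) = -10*(-142) = 1420)
q(u) = (413 + u)*(2444 + u) (q(u) = (2444 + u)*(413 + u) = (413 + u)*(2444 + u))
y(-2804, 606)/q(2282) = 1420/(1009372 + 2282**2 + 2857*2282) = 1420/(1009372 + 5207524 + 6519674) = 1420/12736570 = 1420*(1/12736570) = 142/1273657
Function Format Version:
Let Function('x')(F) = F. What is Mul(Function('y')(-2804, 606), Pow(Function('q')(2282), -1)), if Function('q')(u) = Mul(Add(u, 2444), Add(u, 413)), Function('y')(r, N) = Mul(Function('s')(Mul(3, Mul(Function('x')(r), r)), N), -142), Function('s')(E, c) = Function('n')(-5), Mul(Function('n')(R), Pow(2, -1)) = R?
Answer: Rational(142, 1273657) ≈ 0.00011149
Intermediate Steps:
Function('n')(R) = Mul(2, R)
Function('s')(E, c) = -10 (Function('s')(E, c) = Mul(2, -5) = -10)
Function('y')(r, N) = 1420 (Function('y')(r, N) = Mul(-10, -142) = 1420)
Function('q')(u) = Mul(Add(413, u), Add(2444, u)) (Function('q')(u) = Mul(Add(2444, u), Add(413, u)) = Mul(Add(413, u), Add(2444, u)))
Mul(Function('y')(-2804, 606), Pow(Function('q')(2282), -1)) = Mul(1420, Pow(Add(1009372, Pow(2282, 2), Mul(2857, 2282)), -1)) = Mul(1420, Pow(Add(1009372, 5207524, 6519674), -1)) = Mul(1420, Pow(12736570, -1)) = Mul(1420, Rational(1, 12736570)) = Rational(142, 1273657)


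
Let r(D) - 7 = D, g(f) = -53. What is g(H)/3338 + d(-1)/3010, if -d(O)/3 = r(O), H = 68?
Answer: -109807/5023690 ≈ -0.021858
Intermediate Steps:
r(D) = 7 + D
d(O) = -21 - 3*O (d(O) = -3*(7 + O) = -21 - 3*O)
g(H)/3338 + d(-1)/3010 = -53/3338 + (-21 - 3*(-1))/3010 = -53*1/3338 + (-21 + 3)*(1/3010) = -53/3338 - 18*1/3010 = -53/3338 - 9/1505 = -109807/5023690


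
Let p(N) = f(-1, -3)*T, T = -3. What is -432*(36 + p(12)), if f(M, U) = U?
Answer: -19440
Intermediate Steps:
p(N) = 9 (p(N) = -3*(-3) = 9)
-432*(36 + p(12)) = -432*(36 + 9) = -432*45 = -19440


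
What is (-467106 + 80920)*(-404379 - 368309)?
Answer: 298401287968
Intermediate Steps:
(-467106 + 80920)*(-404379 - 368309) = -386186*(-772688) = 298401287968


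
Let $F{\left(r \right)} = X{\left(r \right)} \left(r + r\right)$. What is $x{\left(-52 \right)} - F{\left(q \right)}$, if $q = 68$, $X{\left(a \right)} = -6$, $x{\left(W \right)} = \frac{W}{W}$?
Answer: $817$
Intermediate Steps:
$x{\left(W \right)} = 1$
$F{\left(r \right)} = - 12 r$ ($F{\left(r \right)} = - 6 \left(r + r\right) = - 6 \cdot 2 r = - 12 r$)
$x{\left(-52 \right)} - F{\left(q \right)} = 1 - \left(-12\right) 68 = 1 - -816 = 1 + 816 = 817$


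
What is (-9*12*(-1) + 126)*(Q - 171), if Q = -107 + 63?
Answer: -50310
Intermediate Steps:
Q = -44
(-9*12*(-1) + 126)*(Q - 171) = (-9*12*(-1) + 126)*(-44 - 171) = (-108*(-1) + 126)*(-215) = (108 + 126)*(-215) = 234*(-215) = -50310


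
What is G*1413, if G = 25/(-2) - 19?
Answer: -89019/2 ≈ -44510.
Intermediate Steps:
G = -63/2 (G = 25*(-1/2) - 19 = -25/2 - 19 = -63/2 ≈ -31.500)
G*1413 = -63/2*1413 = -89019/2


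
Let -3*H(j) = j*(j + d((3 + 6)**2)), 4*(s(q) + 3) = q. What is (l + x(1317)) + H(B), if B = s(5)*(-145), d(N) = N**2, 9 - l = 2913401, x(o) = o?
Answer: -167447485/48 ≈ -3.4885e+6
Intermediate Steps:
s(q) = -3 + q/4
l = -2913392 (l = 9 - 1*2913401 = 9 - 2913401 = -2913392)
B = 1015/4 (B = (-3 + (1/4)*5)*(-145) = (-3 + 5/4)*(-145) = -7/4*(-145) = 1015/4 ≈ 253.75)
H(j) = -j*(6561 + j)/3 (H(j) = -j*(j + ((3 + 6)**2)**2)/3 = -j*(j + (9**2)**2)/3 = -j*(j + 81**2)/3 = -j*(j + 6561)/3 = -j*(6561 + j)/3)
(l + x(1317)) + H(B) = (-2913392 + 1317) - 1/3*1015/4*(6561 + 1015/4) = -2912075 - 1/3*1015/4*27259/4 = -2912075 - 27667885/48 = -167447485/48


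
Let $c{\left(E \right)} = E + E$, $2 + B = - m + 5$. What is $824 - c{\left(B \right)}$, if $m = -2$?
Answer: $814$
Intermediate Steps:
$B = 5$ ($B = -2 + \left(\left(-1\right) \left(-2\right) + 5\right) = -2 + \left(2 + 5\right) = -2 + 7 = 5$)
$c{\left(E \right)} = 2 E$
$824 - c{\left(B \right)} = 824 - 2 \cdot 5 = 824 - 10 = 814$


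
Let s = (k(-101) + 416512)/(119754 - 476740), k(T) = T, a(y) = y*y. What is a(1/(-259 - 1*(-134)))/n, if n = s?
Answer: -356986/6506421875 ≈ -5.4867e-5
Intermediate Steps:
a(y) = y**2
s = -416411/356986 (s = (-101 + 416512)/(119754 - 476740) = 416411/(-356986) = 416411*(-1/356986) = -416411/356986 ≈ -1.1665)
n = -416411/356986 ≈ -1.1665
a(1/(-259 - 1*(-134)))/n = (1/(-259 - 1*(-134)))**2/(-416411/356986) = (1/(-259 + 134))**2*(-356986/416411) = (1/(-125))**2*(-356986/416411) = (-1/125)**2*(-356986/416411) = (1/15625)*(-356986/416411) = -356986/6506421875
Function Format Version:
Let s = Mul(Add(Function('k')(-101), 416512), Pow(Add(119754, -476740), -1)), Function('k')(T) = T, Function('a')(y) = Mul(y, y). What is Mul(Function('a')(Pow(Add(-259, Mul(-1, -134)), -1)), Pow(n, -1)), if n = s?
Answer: Rational(-356986, 6506421875) ≈ -5.4867e-5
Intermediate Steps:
Function('a')(y) = Pow(y, 2)
s = Rational(-416411, 356986) (s = Mul(Add(-101, 416512), Pow(Add(119754, -476740), -1)) = Mul(416411, Pow(-356986, -1)) = Mul(416411, Rational(-1, 356986)) = Rational(-416411, 356986) ≈ -1.1665)
n = Rational(-416411, 356986) ≈ -1.1665
Mul(Function('a')(Pow(Add(-259, Mul(-1, -134)), -1)), Pow(n, -1)) = Mul(Pow(Pow(Add(-259, Mul(-1, -134)), -1), 2), Pow(Rational(-416411, 356986), -1)) = Mul(Pow(Pow(Add(-259, 134), -1), 2), Rational(-356986, 416411)) = Mul(Pow(Pow(-125, -1), 2), Rational(-356986, 416411)) = Mul(Pow(Rational(-1, 125), 2), Rational(-356986, 416411)) = Mul(Rational(1, 15625), Rational(-356986, 416411)) = Rational(-356986, 6506421875)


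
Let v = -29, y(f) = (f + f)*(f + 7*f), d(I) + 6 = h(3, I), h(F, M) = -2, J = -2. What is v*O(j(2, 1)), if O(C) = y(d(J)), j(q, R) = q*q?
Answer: -29696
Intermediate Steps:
j(q, R) = q²
d(I) = -8 (d(I) = -6 - 2 = -8)
y(f) = 16*f² (y(f) = (2*f)*(8*f) = 16*f²)
O(C) = 1024 (O(C) = 16*(-8)² = 16*64 = 1024)
v*O(j(2, 1)) = -29*1024 = -29696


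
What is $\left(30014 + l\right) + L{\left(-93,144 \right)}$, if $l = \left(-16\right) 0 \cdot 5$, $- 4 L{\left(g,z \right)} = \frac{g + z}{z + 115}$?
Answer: $\frac{31094453}{1036} \approx 30014.0$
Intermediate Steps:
$L{\left(g,z \right)} = - \frac{g + z}{4 \left(115 + z\right)}$ ($L{\left(g,z \right)} = - \frac{\left(g + z\right) \frac{1}{z + 115}}{4} = - \frac{\left(g + z\right) \frac{1}{115 + z}}{4} = - \frac{\frac{1}{115 + z} \left(g + z\right)}{4} = - \frac{g + z}{4 \left(115 + z\right)}$)
$l = 0$ ($l = 0 \cdot 5 = 0$)
$\left(30014 + l\right) + L{\left(-93,144 \right)} = \left(30014 + 0\right) + \frac{\left(-1\right) \left(-93\right) - 144}{4 \left(115 + 144\right)} = 30014 + \frac{93 - 144}{4 \cdot 259} = 30014 + \frac{1}{4} \cdot \frac{1}{259} \left(-51\right) = 30014 - \frac{51}{1036} = \frac{31094453}{1036}$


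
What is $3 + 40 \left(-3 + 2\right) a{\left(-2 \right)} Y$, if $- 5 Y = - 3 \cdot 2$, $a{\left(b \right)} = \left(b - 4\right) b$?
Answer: $-573$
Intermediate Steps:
$a{\left(b \right)} = b \left(-4 + b\right)$ ($a{\left(b \right)} = \left(-4 + b\right) b = b \left(-4 + b\right)$)
$Y = \frac{6}{5}$ ($Y = - \frac{\left(-1\right) 3 \cdot 2}{5} = - \frac{\left(-1\right) 6}{5} = \left(- \frac{1}{5}\right) \left(-6\right) = \frac{6}{5} \approx 1.2$)
$3 + 40 \left(-3 + 2\right) a{\left(-2 \right)} Y = 3 + 40 \left(-3 + 2\right) \left(- 2 \left(-4 - 2\right)\right) \frac{6}{5} = 3 + 40 - \left(-2\right) \left(-6\right) \frac{6}{5} = 3 + 40 \left(-1\right) 12 \cdot \frac{6}{5} = 3 + 40 \left(\left(-12\right) \frac{6}{5}\right) = 3 + 40 \left(- \frac{72}{5}\right) = 3 - 576 = -573$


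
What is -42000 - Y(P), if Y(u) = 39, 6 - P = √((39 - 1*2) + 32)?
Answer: -42039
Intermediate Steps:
P = 6 - √69 (P = 6 - √((39 - 1*2) + 32) = 6 - √((39 - 2) + 32) = 6 - √(37 + 32) = 6 - √69 ≈ -2.3066)
-42000 - Y(P) = -42000 - 1*39 = -42000 - 39 = -42039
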